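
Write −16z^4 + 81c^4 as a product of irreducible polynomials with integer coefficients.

(3c + 2z)(3c − 2z)(9c^2 + 4z^2)

(3c)⁴ − (2z)⁴ = ((3c)² − (2z)²)((3c)² + (2z)²); the first factor splits again, the second (9c^2 + 4z^2) is irreducible.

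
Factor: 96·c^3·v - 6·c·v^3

Every term has a factor of 6·c·v. Then 16·c^2 - v^2 = (4·c)² − (v)².

6·c·v·(4·c + v)·(4·c - v)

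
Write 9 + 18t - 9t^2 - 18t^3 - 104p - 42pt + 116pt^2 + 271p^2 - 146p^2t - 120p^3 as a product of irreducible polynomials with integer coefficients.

Group: 5p(-24p^2 + 14pt + 11p - 2t^2 - 3t - 1) + (9t - 9)(-24p^2 + 14pt + 11p - 2t^2 - 3t - 1); both groups contain (-24p^2 + 14pt + 11p - 2t^2 - 3t - 1), so (5p + 9t - 9) is a factor with cofactor -24p^2 + 14pt + 11p - 2t^2 - 3t - 1.
The cofactor groups again: -24p^2 + 14pt + 11p - 2t^2 - 3t - 1 = -3p(8p - 2t - 1) + (t + 1)(8p - 2t - 1); both groups contain (8p - 2t - 1), giving -(3p - t - 1)(8p - 2t - 1).

-(3p - t - 1)(5p + 9t - 9)(8p - 2t - 1)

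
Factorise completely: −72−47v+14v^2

(2v−9)(7v+8)

Need a pair with product 14·(−72) = −1008 and sum −47: that's 16 and −63.
Split the middle term: 14v^2+16v − 63v−72 = 2v(7v+8) − 9(7v+8).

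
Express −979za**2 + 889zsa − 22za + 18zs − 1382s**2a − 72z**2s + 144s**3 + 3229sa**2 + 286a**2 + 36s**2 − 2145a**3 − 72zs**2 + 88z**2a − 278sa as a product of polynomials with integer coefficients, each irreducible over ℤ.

Group: z(−72zs + 88za + 72s**2 − 223sa + 18s + 165a**2 − 22a) + (2s − 13a)(−72zs + 88za + 72s**2 − 223sa + 18s + 165a**2 − 22a); both groups contain (−72zs + 88za + 72s**2 − 223sa + 18s + 165a**2 − 22a), so (z + 2s − 13a) is a factor with cofactor −72zs + 88za + 72s**2 − 223sa + 18s + 165a**2 − 22a.
The cofactor groups again: −72zs + 88za + 72s**2 − 223sa + 18s + 165a**2 − 22a = −9s(8z − 8s + 15a − 2) + 11a(8z − 8s + 15a − 2); both groups contain (8z − 8s + 15a − 2), giving −(9s − 11a)(8z − 8s + 15a − 2).

−(9s − 11a)(z + 2s − 13a)(8z − 8s + 15a − 2)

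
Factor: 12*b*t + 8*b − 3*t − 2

(3*t + 2)*(4*b − 1)

Group as (12*b*t + 8*b) + (−3*t − 2) = 4*b*(3*t + 2) − (3*t + 2).
Both groups share the factor (3*t + 2).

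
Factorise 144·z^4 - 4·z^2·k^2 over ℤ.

Every term has a factor of 4·z^2. Then 36·z^2 - k^2 = (6·z)² − (k)².

4·z^2·(6·z - k)·(6·z + k)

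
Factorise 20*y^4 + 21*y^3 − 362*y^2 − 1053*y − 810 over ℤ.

(4*y + 9)*(5*y + 9)*(y + 2)*(y − 5)

Testing divisors of the constant over divisors of the leading coefficient, y = 5 is a root, so (y − 5) divides it; the quotient is 20*y^3 + 121*y^2 + 243*y + 162.
Continuing, y = −9/5 is a root, giving the factor (5*y + 9) and quotient 4*y^2 + 17*y + 18.
The remaining quadratic factors as (4*y + 9)(y + 2).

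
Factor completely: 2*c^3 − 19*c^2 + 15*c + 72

(2*c + 3)*(c − 3)*(c − 8)

Trying the rational-root candidates, c = 8 is a root, giving the factor (c − 8) and quotient 2*c^2 − 3*c − 9.
The remaining quadratic factors as (2*c + 3)(c − 3).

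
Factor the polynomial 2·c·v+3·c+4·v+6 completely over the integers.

Group as (2·c·v+3·c) + (4·v+6) = c·(2·v+3) + 2·(2·v+3).
Both groups share the factor (2·v+3).

(2·v+3)·(c+2)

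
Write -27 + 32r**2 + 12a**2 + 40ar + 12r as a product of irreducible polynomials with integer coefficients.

Group: 6a(2a + 4r - 3) + (8r + 9)(2a + 4r - 3); both groups contain (2a + 4r - 3).

(2a + 4r - 3)(6a + 8r + 9)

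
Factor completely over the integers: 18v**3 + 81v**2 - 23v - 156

(2v + 3)(3v + 13)(3v - 4)

Trying the rational-root candidates, v = -13/3 is a root, giving the factor (3v + 13) and quotient 6v**2 + v - 12.
The remaining quadratic factors as (3v - 4)(2v + 3).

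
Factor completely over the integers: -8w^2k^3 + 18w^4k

2kw^2(3w - 2k)(3w + 2k)

Factor out 2w^2k, leaving 9w^2 - 4k^2, which is a difference of two squares.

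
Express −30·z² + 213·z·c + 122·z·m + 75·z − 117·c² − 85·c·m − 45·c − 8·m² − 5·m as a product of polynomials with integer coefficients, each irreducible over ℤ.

Group: −2·z·(15·z − 9·c − m) + (13·c + 8·m + 5)·(15·z − 9·c − m); both groups contain (15·z − 9·c − m).

−(2·z − 13·c − 8·m − 5)·(15·z − 9·c − m)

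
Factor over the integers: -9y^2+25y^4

y^2(5y+3)(5y-3)

Pull out the common factor y^2, leaving 25y^2-9.
Recognize a difference of squares with the parts 5y and 3.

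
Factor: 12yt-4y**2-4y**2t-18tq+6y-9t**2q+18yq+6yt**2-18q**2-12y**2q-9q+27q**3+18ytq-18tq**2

Group: 2y(-2yt-6yq-2y+3tq+9q**2+3q) + (-3t+3q-3)(-2yt-6yq-2y+3tq+9q**2+3q); both groups contain (-2yt-6yq-2y+3tq+9q**2+3q), so (2y-3t+3q-3) is a factor with cofactor -2yt-6yq-2y+3tq+9q**2+3q.
The cofactor groups again: -2yt-6yq-2y+3tq+9q**2+3q = -2y(t+3q+1) + 3q(t+3q+1); both groups contain (t+3q+1), giving -(2y-3q)(t+3q+1).

-(2y-3q)(t+3q+1)(2y-3t+3q-3)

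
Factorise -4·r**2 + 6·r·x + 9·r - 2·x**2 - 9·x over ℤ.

Group: -r·(4·r - 2·x - 9) + x·(4·r - 2·x - 9); both groups contain (4·r - 2·x - 9).

-(4·r - 2·x - 9)·(r - x)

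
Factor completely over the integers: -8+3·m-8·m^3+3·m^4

Group as (3·m^4+3·m) + (-8·m^3-8) = 3·m·(m^3+1) - 8·(m^3+1).
Both groups share the factor (m^3+1).

(3·m-8)·(m+1)·(m^2-m+1)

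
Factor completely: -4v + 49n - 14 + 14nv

(2v + 7)(7n - 2)

Group as (14nv + 49n) + (-4v - 14) = 7n(2v + 7) - 2(2v + 7).
Both groups share the factor (2v + 7).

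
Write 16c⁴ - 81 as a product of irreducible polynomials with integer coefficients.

Difference of squares twice: with A = 2c and B = 3, A⁴ − B⁴ = (A² − B²)(A² + B²), and A² − B² factors again.

(2c + 3)(2c - 3)(4c² + 9)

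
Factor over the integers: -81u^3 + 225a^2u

9u(5a + 3u)(5a - 3u)

Factor out 9u, leaving 25a^2 - 9u^2, which is a difference of two squares.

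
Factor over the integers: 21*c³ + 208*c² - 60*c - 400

Trying the rational-root candidates, c = -4/3 is a root, giving the factor (3*c + 4) and quotient 7*c² + 60*c - 100.
The remaining quadratic factors as (c + 10)(7*c - 10).

(3*c + 4)*(7*c - 10)*(c + 10)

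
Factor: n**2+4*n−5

(n+5)*(n−1)

Two integers with product −5 and sum 4 are −1 and 5.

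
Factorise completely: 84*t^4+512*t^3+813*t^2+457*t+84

(2*t+1)*(6*t+7)*(7*t+3)*(t+4)

Testing divisors of the constant over divisors of the leading coefficient, t = -3/7 is a root, giving the factor (7*t+3) and quotient 12*t^3+68*t^2+87*t+28.
Then t = -7/6 is a root, giving the factor (6*t+7) and quotient 2*t^2+9*t+4.
The remaining quadratic factors as (t+4)(2*t+1).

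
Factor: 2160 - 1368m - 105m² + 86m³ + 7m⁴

By the rational root theorem, m = 3 is a root, so (m - 3) is a factor; dividing leaves 7m³ + 107m² + 216m - 720.
Continuing, m = -12 is a root, so (m + 12) divides it; the quotient is 7m² + 23m - 60.
The remaining quadratic factors as (m + 5)(7m - 12).

(7m - 12)(m + 12)(m + 5)(m - 3)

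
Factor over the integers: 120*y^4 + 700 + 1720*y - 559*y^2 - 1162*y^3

By the rational root theorem, y = 10 is a root, so (y - 10) divides it; the quotient is 120*y^3 + 38*y^2 - 179*y - 70.
Then y = 5/4 is a root, so (4*y - 5) divides it; the quotient is 30*y^2 + 47*y + 14.
The remaining quadratic factors as (6*y + 7)(5*y + 2).

(4*y - 5)*(5*y + 2)*(6*y + 7)*(y - 10)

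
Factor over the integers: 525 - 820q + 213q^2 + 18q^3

(3q - 7)(6q - 5)(q + 15)

Trying the rational-root candidates, q = 5/6 is a root, giving the factor (6q - 5) and quotient 3q^2 + 38q - 105.
The remaining quadratic factors as (q + 15)(3q - 7).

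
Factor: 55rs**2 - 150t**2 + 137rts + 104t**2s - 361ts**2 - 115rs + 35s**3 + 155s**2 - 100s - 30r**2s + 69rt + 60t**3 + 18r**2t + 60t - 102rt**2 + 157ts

(3t - 5s)(2r - 10t + s + 5)(3r - 2t - 7s + 4)

Group: 3t(6r**2 - 34rt - 11rs + 23r + 20t**2 + 68ts - 50t - 7s**2 - 31s + 20) - 5s(6r**2 - 34rt - 11rs + 23r + 20t**2 + 68ts - 50t - 7s**2 - 31s + 20); both groups contain (6r**2 - 34rt - 11rs + 23r + 20t**2 + 68ts - 50t - 7s**2 - 31s + 20), so (3t - 5s) is a factor with cofactor 6r**2 - 34rt - 11rs + 23r + 20t**2 + 68ts - 50t - 7s**2 - 31s + 20.
The cofactor groups again: 6r**2 - 34rt - 11rs + 23r + 20t**2 + 68ts - 50t - 7s**2 - 31s + 20 = 3r(2r - 10t + s + 5) + (-2t - 7s + 4)(2r - 10t + s + 5); both groups contain (2r - 10t + s + 5), giving (3r - 2t - 7s + 4)(2r - 10t + s + 5).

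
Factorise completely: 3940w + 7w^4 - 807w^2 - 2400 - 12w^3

(7w - 5)(w + 12)(w - 5)(w - 8)

Trying the rational-root candidates, w = -12 is a root, so (w + 12) is a factor; dividing leaves 7w^3 - 96w^2 + 345w - 200.
Then w = 8 is a root, so (w - 8) is a factor; dividing leaves 7w^2 - 40w + 25.
The remaining quadratic factors as (w - 5)(7w - 5).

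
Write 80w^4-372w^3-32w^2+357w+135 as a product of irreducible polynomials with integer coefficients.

Trying the rational-root candidates, w = 5/4 is a root, so (4w-5) is a factor; dividing leaves 20w^3-68w^2-93w-27.
Then w = -3/5 is a root, so (5w+3) is a factor; dividing leaves 4w^2-16w-9.
The remaining quadratic factors as (2w-9)(2w+1).

(2w+1)(2w-9)(4w-5)(5w+3)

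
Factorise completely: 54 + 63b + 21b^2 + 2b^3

(2b + 3)(b + 3)(b + 6)

Trying the rational-root candidates, b = −3 is a root, so (b + 3) divides it; the quotient is 2b^2 + 15b + 18.
The remaining quadratic factors as (2b + 3)(b + 6).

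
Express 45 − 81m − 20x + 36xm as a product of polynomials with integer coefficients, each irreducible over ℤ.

(4x − 9)(9m − 5)

Group as (36xm − 20x) + (−81m + 45) = 4x(9m − 5) − 9(9m − 5).
Both groups share the factor (9m − 5).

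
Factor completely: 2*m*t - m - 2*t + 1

(2*t - 1)*(m - 1)

Group as (2*m*t - m) + (-2*t + 1) = m*(2*t - 1) - (2*t - 1).
Both groups share the factor (2*t - 1).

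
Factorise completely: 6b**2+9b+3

3(2b+1)(b+1)

Pull out the common factor 3, then factor the remaining trinomial.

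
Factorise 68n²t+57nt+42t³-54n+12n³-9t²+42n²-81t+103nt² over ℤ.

(2n+3t)(2n+7t+9)(3n+2t-3)

Group: 3n(4n²+20nt+18n+21t²+27t) + (2t-3)(4n²+20nt+18n+21t²+27t); both groups contain (4n²+20nt+18n+21t²+27t), so (3n+2t-3) is a factor with cofactor 4n²+20nt+18n+21t²+27t.
The cofactor groups again: 4n²+20nt+18n+21t²+27t = 2n(2n+7t+9) + 3t(2n+7t+9); both groups contain (2n+7t+9), giving (2n+3t)(2n+7t+9).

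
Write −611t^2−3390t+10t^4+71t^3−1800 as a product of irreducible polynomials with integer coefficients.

Testing divisors of the constant over divisors of the leading coefficient, t = −4 is a root, so (t+4) is a factor; dividing leaves 10t^3+31t^2−735t−450.
Then t = 15/2 is a root, so (2t−15) divides it; the quotient is 5t^2+53t+30.
The remaining quadratic factors as (t+10)(5t+3).

(2t−15)(5t+3)(t+10)(t+4)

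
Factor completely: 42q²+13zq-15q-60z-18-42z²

-(6z-7q+6)(7z+6q+3)

Group: -7z(6z-7q+6) + (-6q-3)(6z-7q+6); both groups contain (6z-7q+6).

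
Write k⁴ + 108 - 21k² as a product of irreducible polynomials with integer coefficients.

(k + 3)(k - 3)(k² - 12)

Substitute u = k² to get a quadratic in u, then factor.
k² - 9 is a difference of squares.
k² - 12 is irreducible over ℤ (12 is not a perfect square).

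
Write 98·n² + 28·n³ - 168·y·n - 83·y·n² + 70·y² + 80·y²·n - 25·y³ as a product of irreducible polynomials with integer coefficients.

-(5·y - 4·n - 14)·(5·y - 7·n)·(y - n)

Group: y·(-25·y² + 55·y·n + 70·y - 28·n² - 98·n) - n·(-25·y² + 55·y·n + 70·y - 28·n² - 98·n); both groups contain (-25·y² + 55·y·n + 70·y - 28·n² - 98·n), so (y - n) is a factor with cofactor -25·y² + 55·y·n + 70·y - 28·n² - 98·n.
The cofactor groups again: -25·y² + 55·y·n + 70·y - 28·n² - 98·n = -5·y·(5·y - 7·n) + (4·n + 14)·(5·y - 7·n); both groups contain (5·y - 7·n), giving -(5·y - 4·n - 14)·(5·y - 7·n).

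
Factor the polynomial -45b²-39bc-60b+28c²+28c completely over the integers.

-(15b-7c)(3b+4c+4)

Group: -15b(3b+4c+4) + 7c(3b+4c+4); both groups contain (3b+4c+4).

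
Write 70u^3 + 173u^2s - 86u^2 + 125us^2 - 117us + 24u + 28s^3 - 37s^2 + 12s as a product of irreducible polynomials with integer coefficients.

(7u + 4s - 3)(5u + 7s - 4)(2u + s)

Group: 7u(10u^2 + 19us - 8u + 7s^2 - 4s) + (4s - 3)(10u^2 + 19us - 8u + 7s^2 - 4s); both groups contain (10u^2 + 19us - 8u + 7s^2 - 4s), so (7u + 4s - 3) is a factor with cofactor 10u^2 + 19us - 8u + 7s^2 - 4s.
The cofactor groups again: 10u^2 + 19us - 8u + 7s^2 - 4s = 5u(2u + s) + (7s - 4)(2u + s); both groups contain (2u + s), giving (5u + 7s - 4)(2u + s).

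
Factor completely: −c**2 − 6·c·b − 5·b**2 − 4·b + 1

−(c + 5·b − 1)·(c + b + 1)

Group: −c·(c + 5·b − 1) + (−b − 1)·(c + 5·b − 1); both groups contain (c + 5·b − 1).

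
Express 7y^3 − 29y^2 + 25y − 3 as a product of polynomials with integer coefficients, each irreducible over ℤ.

By the rational root theorem, y = 3 is a root, so (y − 3) is a factor; dividing leaves 7y^2 − 8y + 1.
The remaining quadratic factors as (7y − 1)(y − 1).

(7y − 1)(y − 1)(y − 3)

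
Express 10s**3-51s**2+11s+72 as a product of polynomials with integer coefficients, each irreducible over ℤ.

Testing divisors of the constant over divisors of the leading coefficient, s = 9/2 is a root, so (2s-9) divides it; the quotient is 5s**2-3s-8.
The remaining quadratic factors as (s+1)(5s-8).

(2s-9)(5s-8)(s+1)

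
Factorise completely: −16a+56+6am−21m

(2a−7)(3m−8)

Group as (6am−16a) + (−21m+56) = 2a(3m−8) − 7(3m−8).
Both groups share the factor (3m−8).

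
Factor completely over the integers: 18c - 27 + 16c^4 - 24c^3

(2c - 3)(8c^3 + 9)

Group as (16c^4 + 18c) + (-24c^3 - 27) = 2c(8c^3 + 9) - 3(8c^3 + 9).
Both groups share the factor (8c^3 + 9).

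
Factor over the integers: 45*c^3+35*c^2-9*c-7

Group as (45*c^3-9*c) + (35*c^2-7) = 9*c*(5*c^2-1) + 7*(5*c^2-1).
Both groups share the factor (5*c^2-1).

(9*c+7)*(5*c^2-1)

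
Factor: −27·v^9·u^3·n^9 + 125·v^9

Factor out v^9 first: what remains is −27·u^3·n^9 + 125.
Recognize a difference of cubes with the parts 5 and 3·u·n^3.

−v^9·(3·u·n^3 − 5)·(9·u^2·n^6 + 15·u·n^3 + 25)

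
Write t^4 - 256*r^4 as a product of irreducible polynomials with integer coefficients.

(t - 4*r)*(t + 4*r)*(t^2 + 16*r^2)

Write as (t^2)² − (16*r^2)², then factor t^2 - 16*r^2 once more.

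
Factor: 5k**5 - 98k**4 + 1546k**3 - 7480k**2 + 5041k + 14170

(5k - 13)(k + 1)(k - 5)(k**2 - 13k + 218)

Testing divisors of the constant over divisors of the leading coefficient, k = 5 is a root, giving the factor (k - 5) and quotient 5k**4 - 73k**3 + 1181k**2 - 1575k - 2834.
Then k = 13/5 is a root, giving the factor (5k - 13) and quotient k**3 - 12k**2 + 205k + 218.
Then k = -1 is a root, giving the factor (k + 1) and quotient k**2 - 13k + 218.
The quadratic k**2 - 13k + 218 has discriminant -703 < 0 and is irreducible over ℤ.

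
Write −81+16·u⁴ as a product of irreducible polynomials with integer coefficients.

(2·u)⁴ − (3)⁴ = ((2·u)² − (3)²)((2·u)² + (3)²); the first factor splits again, the second (4·u²+9) is irreducible.

(2·u+3)·(2·u−3)·(4·u²+9)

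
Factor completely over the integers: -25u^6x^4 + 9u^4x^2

Pull out the common factor u^4x^2, leaving -25u^2x^2 + 9.
Recognize a difference of squares with the parts 3 and 5ux.

-u^4x^2(5ux + 3)(5ux - 3)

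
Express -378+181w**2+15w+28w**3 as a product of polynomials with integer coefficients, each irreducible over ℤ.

(4w+7)(7w-9)(w+6)

Testing divisors of the constant over divisors of the leading coefficient, w = -7/4 is a root, giving the factor (4w+7) and quotient 7w**2+33w-54.
The remaining quadratic factors as (w+6)(7w-9).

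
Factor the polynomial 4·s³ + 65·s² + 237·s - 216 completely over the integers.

(4·s - 3)·(s + 8)·(s + 9)

Among the possible rational roots, s = -9 is a root, so (s + 9) divides it; the quotient is 4·s² + 29·s - 24.
The remaining quadratic factors as (4·s - 3)(s + 8).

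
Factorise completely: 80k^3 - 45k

Pull out the common factor 5k; 16k^2 - 9 is a difference of squares.

5k(4k + 3)(4k - 3)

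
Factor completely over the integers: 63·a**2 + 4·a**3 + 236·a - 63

(4·a - 1)·(a + 7)·(a + 9)

Trying the rational-root candidates, a = 1/4 is a root, so (4·a - 1) divides it; the quotient is a**2 + 16·a + 63.
The remaining quadratic factors as (a + 9)(a + 7).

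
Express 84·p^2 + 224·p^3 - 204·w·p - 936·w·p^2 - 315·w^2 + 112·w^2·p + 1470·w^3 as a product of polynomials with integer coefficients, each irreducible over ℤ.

(7·w - 2·p)·(14·w - 8·p - 3)·(15·w + 14·p)

Group: 15·w·(98·w^2 - 84·w·p - 21·w + 16·p^2 + 6·p) + 14·p·(98·w^2 - 84·w·p - 21·w + 16·p^2 + 6·p); both groups contain (98·w^2 - 84·w·p - 21·w + 16·p^2 + 6·p), so (15·w + 14·p) is a factor with cofactor 98·w^2 - 84·w·p - 21·w + 16·p^2 + 6·p.
The cofactor groups again: 98·w^2 - 84·w·p - 21·w + 16·p^2 + 6·p = 14·w·(7·w - 2·p) + (-8·p - 3)·(7·w - 2·p); both groups contain (7·w - 2·p), giving (14·w - 8·p - 3)·(7·w - 2·p).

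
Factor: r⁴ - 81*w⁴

(r + 3*w)*(r - 3*w)*(r² + 9*w²)

Write as (r²)² − (9*w²)², then factor r² - 9*w² once more.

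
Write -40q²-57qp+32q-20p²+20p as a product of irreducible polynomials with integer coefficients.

Group: -5q(8q+5p) + (-4p+4)(8q+5p); both groups contain (8q+5p).

-(5q+4p-4)(8q+5p)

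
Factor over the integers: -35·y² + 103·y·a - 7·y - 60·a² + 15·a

-(7·y - 15·a)·(5·y - 4·a + 1)

Group: -5·y·(7·y - 15·a) + (4·a - 1)·(7·y - 15·a); both groups contain (7·y - 15·a).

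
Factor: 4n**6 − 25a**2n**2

−n**2(5a + 2n**2)(5a − 2n**2)

Factor out n**2 first: what remains is −25a**2 + 4n**4.
Recognize a difference of squares with the parts 2n**2 and 5a.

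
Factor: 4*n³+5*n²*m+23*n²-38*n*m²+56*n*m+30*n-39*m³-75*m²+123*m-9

Group: n*(4*n²+n*m+11*n-39*m²+42*m-3) + (m+3)*(4*n²+n*m+11*n-39*m²+42*m-3); both groups contain (4*n²+n*m+11*n-39*m²+42*m-3), so (n+m+3) is a factor with cofactor 4*n²+n*m+11*n-39*m²+42*m-3.
The cofactor groups again: 4*n²+n*m+11*n-39*m²+42*m-3 = 4*n*(n-3*m+3) + (13*m-1)*(n-3*m+3); both groups contain (n-3*m+3), giving (4*n+13*m-1)*(n-3*m+3).

(n-3*m+3)*(4*n+13*m-1)*(n+m+3)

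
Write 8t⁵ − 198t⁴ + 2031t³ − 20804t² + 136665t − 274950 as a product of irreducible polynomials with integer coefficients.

(2t − 15)(4t − 13)(t − 15)(t² + t + 94)

By the rational root theorem, t = 15 is a root, giving the factor (t − 15) and quotient 8t⁴ − 78t³ + 861t² − 7889t + 18330.
Next, t = 15/2 is a root, so (2t − 15) is a factor; dividing leaves 4t³ − 9t² + 363t − 1222.
Then t = 13/4 is a root, so (4t − 13) divides it; the quotient is t² + t + 94.
The quadratic t² + t + 94 has discriminant −375 < 0 and is irreducible over ℤ.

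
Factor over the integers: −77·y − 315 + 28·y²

Pull out the common factor 7, then factor the remaining trinomial.

7·(4·y + 9)·(y − 5)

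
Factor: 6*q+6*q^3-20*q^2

2*q*(3*q-1)*(q-3)

Pull out the common factor 2*q, then factor the remaining trinomial.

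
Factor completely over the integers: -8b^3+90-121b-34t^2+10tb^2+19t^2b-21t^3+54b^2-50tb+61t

-(7t-4b+9)(t-b+2)(3t+2b-5)

Group: t(-21t^2-2tb+8t+8b^2-38b+45) + (-b+2)(-21t^2-2tb+8t+8b^2-38b+45); both groups contain (-21t^2-2tb+8t+8b^2-38b+45), so (t-b+2) is a factor with cofactor -21t^2-2tb+8t+8b^2-38b+45.
The cofactor groups again: -21t^2-2tb+8t+8b^2-38b+45 = -3t(7t-4b+9) + (-2b+5)(7t-4b+9); both groups contain (7t-4b+9), giving -(3t+2b-5)(7t-4b+9).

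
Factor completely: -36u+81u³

9u(3u+2)(3u-2)

Pull out the common factor 9u; 9u²-4 is a difference of squares.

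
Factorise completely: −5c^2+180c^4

Every term has a factor of 5c^2. Then 36c^2−1 = (6c)² − (1)².

5c^2(6c+1)(6c−1)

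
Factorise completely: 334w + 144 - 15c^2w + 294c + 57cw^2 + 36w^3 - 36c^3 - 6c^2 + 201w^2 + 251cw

-(3c + 3w + 8)(3c - 4w - 9)(4c + 3w + 2)

Group: 3c(-12c^2 + 7cw + 30c + 12w^2 + 35w + 18) + (3w + 8)(-12c^2 + 7cw + 30c + 12w^2 + 35w + 18); both groups contain (-12c^2 + 7cw + 30c + 12w^2 + 35w + 18), so (3c + 3w + 8) is a factor with cofactor -12c^2 + 7cw + 30c + 12w^2 + 35w + 18.
The cofactor groups again: -12c^2 + 7cw + 30c + 12w^2 + 35w + 18 = -3c(4c + 3w + 2) + (4w + 9)(4c + 3w + 2); both groups contain (4c + 3w + 2), giving -(3c - 4w - 9)(4c + 3w + 2).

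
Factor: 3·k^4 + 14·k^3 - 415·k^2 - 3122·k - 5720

By the rational root theorem, k = -11/3 is a root, so (3·k + 11) is a factor; dividing leaves k^3 + k^2 - 142·k - 520.
Continuing, k = -4 is a root, so (k + 4) divides it; the quotient is k^2 - 3·k - 130.
The remaining quadratic factors as (k + 10)(k - 13).

(3·k + 11)·(k + 10)·(k + 4)·(k - 13)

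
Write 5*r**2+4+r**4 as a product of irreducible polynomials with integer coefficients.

Substitute u = r**2 to get a quadratic in u, then factor.
r**2+1 is irreducible over ℤ (sum of squares).
r**2+4 is irreducible over ℤ (sum of squares).

(r**2+1)*(r**2+4)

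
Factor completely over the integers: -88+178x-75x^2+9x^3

(3x-11)(3x-2)(x-4)

Testing divisors of the constant over divisors of the leading coefficient, x = 11/3 is a root, giving the factor (3x-11) and quotient 3x^2-14x+8.
The remaining quadratic factors as (x-4)(3x-2).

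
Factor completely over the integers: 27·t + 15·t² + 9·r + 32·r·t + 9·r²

(9·r + 5·t + 9)·(r + 3·t)

Group: 9·r·(r + 3·t) + (5·t + 9)·(r + 3·t); both groups contain (r + 3·t).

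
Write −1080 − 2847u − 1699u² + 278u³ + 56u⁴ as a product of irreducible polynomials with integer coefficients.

(2u − 9)(4u + 3)(7u + 5)(u + 8)

Testing divisors of the constant over divisors of the leading coefficient, u = 9/2 is a root, so (2u − 9) divides it; the quotient is 28u³ + 265u² + 343u + 120.
Then u = −3/4 is a root, so (4u + 3) divides it; the quotient is 7u² + 61u + 40.
The remaining quadratic factors as (u + 8)(7u + 5).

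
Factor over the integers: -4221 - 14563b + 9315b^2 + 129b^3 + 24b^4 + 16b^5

Among the possible rational roots, b = -9 is a root, so (b + 9) divides it; the quotient is 16b^4 - 120b^3 + 1209b^2 - 1566b - 469.
Next, b = 7/4 is a root, giving the factor (4b - 7) and quotient 4b^3 - 23b^2 + 262b + 67.
Next, b = -1/4 is a root, giving the factor (4b + 1) and quotient b^2 - 6b + 67.
The quadratic b^2 - 6b + 67 has discriminant -232 < 0 and is irreducible over ℤ.

(4b + 1)(4b - 7)(b + 9)(b^2 - 6b + 67)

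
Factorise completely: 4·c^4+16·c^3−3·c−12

Group as (4·c^4−3·c) + (16·c^3−12) = c·(4·c^3−3) + 4·(4·c^3−3).
Both groups share the factor (4·c^3−3).

(c+4)·(4·c^3−3)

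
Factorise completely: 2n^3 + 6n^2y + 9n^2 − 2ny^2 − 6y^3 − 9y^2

(2n + 6y + 9)(n + y)(n − y)

Group: n(2n^2 + 8ny + 9n + 6y^2 + 9y) − y(2n^2 + 8ny + 9n + 6y^2 + 9y); both groups contain (2n^2 + 8ny + 9n + 6y^2 + 9y), so (n − y) is a factor with cofactor 2n^2 + 8ny + 9n + 6y^2 + 9y.
The cofactor groups again: 2n^2 + 8ny + 9n + 6y^2 + 9y = n(2n + 6y + 9) + y(2n + 6y + 9); both groups contain (2n + 6y + 9), giving (n + y)(2n + 6y + 9).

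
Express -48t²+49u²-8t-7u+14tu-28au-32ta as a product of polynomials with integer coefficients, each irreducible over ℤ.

-(6t+4a-7u+1)(8t+7u)

Group: -8t(6t+4a-7u+1) - 7u(6t+4a-7u+1); both groups contain (6t+4a-7u+1).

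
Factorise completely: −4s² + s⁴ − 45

(s + 3)(s − 3)(s² + 5)

Substitute u = s² to get a quadratic in u, then factor.
s² + 5 is irreducible over ℤ (always positive, so no real roots).
s² − 9 is a difference of squares.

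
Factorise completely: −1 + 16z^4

(2z + 1)(2z − 1)(4z^2 + 1)

Write as (4z^2)² − (1)², then factor 4z^2 − 1 once more.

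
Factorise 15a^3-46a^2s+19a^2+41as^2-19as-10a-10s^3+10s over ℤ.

Group: 5a(3a^2-8as+5a+5s^2-5s) + (-2s-2)(3a^2-8as+5a+5s^2-5s); both groups contain (3a^2-8as+5a+5s^2-5s), so (5a-2s-2) is a factor with cofactor 3a^2-8as+5a+5s^2-5s.
The cofactor groups again: 3a^2-8as+5a+5s^2-5s = 3a(a-s) + (-5s+5)(a-s); both groups contain (a-s), giving (3a-5s+5)(a-s).

(3a-5s+5)(5a-2s-2)(a-s)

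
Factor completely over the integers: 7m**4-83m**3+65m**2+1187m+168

(7m+1)(m+3)(m-7)(m-8)

Trying the rational-root candidates, m = 8 is a root, so (m-8) divides it; the quotient is 7m**3-27m**2-151m-21.
Continuing, m = -3 is a root, so (m+3) is a factor; dividing leaves 7m**2-48m-7.
The remaining quadratic factors as (m-7)(7m+1).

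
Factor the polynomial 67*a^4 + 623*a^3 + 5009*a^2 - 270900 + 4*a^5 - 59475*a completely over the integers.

By the rational root theorem, a = -15/4 is a root, giving the factor (4*a + 15) and quotient a^4 + 13*a^3 + 107*a^2 + 851*a - 18060.
Continuing, a = -15 is a root, so (a + 15) is a factor; dividing leaves a^3 - 2*a^2 + 137*a - 1204.
Continuing, a = 7 is a root, so (a - 7) divides it; the quotient is a^2 + 5*a + 172.
The quadratic a^2 + 5*a + 172 has discriminant -663 < 0 and is irreducible over ℤ.

(4*a + 15)*(a + 15)*(a - 7)*(a^2 + 5*a + 172)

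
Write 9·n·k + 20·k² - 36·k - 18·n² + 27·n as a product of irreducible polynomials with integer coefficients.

Group: -6·n·(3·n - 4·k) + (-5·k + 9)·(3·n - 4·k); both groups contain (3·n - 4·k).

-(3·n - 4·k)·(6·n + 5·k - 9)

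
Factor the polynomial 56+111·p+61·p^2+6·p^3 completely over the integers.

(6·p+7)·(p+1)·(p+8)

By the rational root theorem, p = -8 is a root, giving the factor (p+8) and quotient 6·p^2+13·p+7.
The remaining quadratic factors as (p+1)(6·p+7).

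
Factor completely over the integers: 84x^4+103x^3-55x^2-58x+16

(3x-2)(4x-1)(7x+8)(x+1)

Testing divisors of the constant over divisors of the leading coefficient, x = 2/3 is a root, so (3x-2) is a factor; dividing leaves 28x^3+53x^2+17x-8.
Next, x = -8/7 is a root, giving the factor (7x+8) and quotient 4x^2+3x-1.
The remaining quadratic factors as (x+1)(4x-1).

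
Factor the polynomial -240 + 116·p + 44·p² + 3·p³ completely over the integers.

Testing divisors of the constant over divisors of the leading coefficient, p = -6 is a root, giving the factor (p + 6) and quotient 3·p² + 26·p - 40.
The remaining quadratic factors as (3·p - 4)(p + 10).

(3·p - 4)·(p + 10)·(p + 6)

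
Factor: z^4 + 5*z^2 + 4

Substitute u = z^2 to get a quadratic in u, then factor.
z^2 + 4 is irreducible over ℤ (sum of squares).
z^2 + 1 is irreducible over ℤ (sum of squares).

(z^2 + 1)*(z^2 + 4)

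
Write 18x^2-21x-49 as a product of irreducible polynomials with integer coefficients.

Need a pair with product 18·(-49) = -882 and sum -21: that's 21 and -42.
Split the middle term: 18x^2+21x - 42x-49 = 3x(6x+7) - 7(6x+7).

(3x-7)(6x+7)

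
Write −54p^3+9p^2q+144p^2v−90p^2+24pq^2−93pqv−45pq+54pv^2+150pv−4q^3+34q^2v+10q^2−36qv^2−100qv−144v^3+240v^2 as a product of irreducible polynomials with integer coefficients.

Group: 6p(−9p^2+33pv−15p+4q^2−10qv−10q−24v^2+40v) + (−q+6v)(−9p^2+33pv−15p+4q^2−10qv−10q−24v^2+40v); both groups contain (−9p^2+33pv−15p+4q^2−10qv−10q−24v^2+40v), so (6p−q+6v) is a factor with cofactor −9p^2+33pv−15p+4q^2−10qv−10q−24v^2+40v.
The cofactor groups again: −9p^2+33pv−15p+4q^2−10qv−10q−24v^2+40v = −3p(3p−2q−3v+5) + (−2q+8v)(3p−2q−3v+5); both groups contain (3p−2q−3v+5), giving −(3p+2q−8v)(3p−2q−3v+5).

−(3p+2q−8v)(3p−2q−3v+5)(6p−q+6v)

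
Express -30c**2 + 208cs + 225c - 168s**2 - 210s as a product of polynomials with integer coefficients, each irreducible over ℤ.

Group: -15c(2c - 12s - 15) + 14s(2c - 12s - 15); both groups contain (2c - 12s - 15).

-(15c - 14s)(2c - 12s - 15)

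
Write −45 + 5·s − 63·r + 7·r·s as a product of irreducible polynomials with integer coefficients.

Group as (7·r·s − 63·r) + (5·s − 45) = 7·r·(s − 9) + 5·(s − 9).
Both groups share the factor (s − 9).

(7·r + 5)·(s − 9)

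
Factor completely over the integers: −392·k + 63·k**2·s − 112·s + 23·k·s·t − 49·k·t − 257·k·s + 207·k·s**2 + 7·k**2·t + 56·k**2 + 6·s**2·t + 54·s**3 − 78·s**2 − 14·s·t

Group: 7·k·(9·k·s + k·t + 8·k + 27·s**2 + 3·s·t − 39·s − 7·t − 56) + 2·s·(9·k·s + k·t + 8·k + 27·s**2 + 3·s·t − 39·s − 7·t − 56); both groups contain (9·k·s + k·t + 8·k + 27·s**2 + 3·s·t − 39·s − 7·t − 56), so (7·k + 2·s) is a factor with cofactor 9·k·s + k·t + 8·k + 27·s**2 + 3·s·t − 39·s − 7·t − 56.
The cofactor groups again: 9·k·s + k·t + 8·k + 27·s**2 + 3·s·t − 39·s − 7·t − 56 = k·(9·s + t + 8) + (3·s − 7)·(9·s + t + 8); both groups contain (9·s + t + 8), giving (k + 3·s − 7)·(9·s + t + 8).

(7·k + 2·s)·(9·s + t + 8)·(k + 3·s − 7)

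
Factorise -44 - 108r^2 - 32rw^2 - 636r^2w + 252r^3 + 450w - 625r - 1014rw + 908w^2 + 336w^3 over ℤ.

(14r - 12w + 1)(3r + 2w + 4)(6r - 14w - 11)

Group: 14r(18r^2 - 30rw - 9r - 28w^2 - 78w - 44) + (-12w + 1)(18r^2 - 30rw - 9r - 28w^2 - 78w - 44); both groups contain (18r^2 - 30rw - 9r - 28w^2 - 78w - 44), so (14r - 12w + 1) is a factor with cofactor 18r^2 - 30rw - 9r - 28w^2 - 78w - 44.
The cofactor groups again: 18r^2 - 30rw - 9r - 28w^2 - 78w - 44 = 6r(3r + 2w + 4) + (-14w - 11)(3r + 2w + 4); both groups contain (3r + 2w + 4), giving (6r - 14w - 11)(3r + 2w + 4).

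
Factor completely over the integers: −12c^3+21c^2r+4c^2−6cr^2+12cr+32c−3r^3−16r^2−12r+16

Group: 4c(−3c^2+6cr+4c−3r^2−4r+4) + (r+4)(−3c^2+6cr+4c−3r^2−4r+4); both groups contain (−3c^2+6cr+4c−3r^2−4r+4), so (4c+r+4) is a factor with cofactor −3c^2+6cr+4c−3r^2−4r+4.
The cofactor groups again: −3c^2+6cr+4c−3r^2−4r+4 = −3c(c−r−2) + (3r−2)(c−r−2); both groups contain (c−r−2), giving −(3c−3r+2)(c−r−2).

−(3c−3r+2)(4c+r+4)(c−r−2)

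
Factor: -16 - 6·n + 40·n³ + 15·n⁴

(3·n + 8)·(5·n³ - 2)

Group as (15·n⁴ - 6·n) + (40·n³ - 16) = 3·n·(5·n³ - 2) + 8·(5·n³ - 2).
Both groups share the factor (5·n³ - 2).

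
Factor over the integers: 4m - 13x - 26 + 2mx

(2m - 13)(x + 2)

Group as (2mx + 4m) + (-13x - 26) = 2m(x + 2) - 13(x + 2).
Both groups share the factor (x + 2).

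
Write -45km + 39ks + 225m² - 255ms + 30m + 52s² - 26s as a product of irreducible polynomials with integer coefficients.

-(15m - 13s)(3k - 15m + 4s - 2)

Group: -3k(15m - 13s) + (15m - 4s + 2)(15m - 13s); both groups contain (15m - 13s).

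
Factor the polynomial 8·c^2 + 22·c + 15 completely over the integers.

Need a pair with product 8·15 = 120 and sum 22: that's 10 and 12.
Split the middle term: 8·c^2 + 10·c + 12·c + 15 = 2·c·(4·c + 5) + 3·(4·c + 5).

(2·c + 3)·(4·c + 5)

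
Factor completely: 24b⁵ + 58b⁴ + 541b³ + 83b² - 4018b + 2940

Among the possible rational roots, b = -3 is a root, giving the factor (b + 3) and quotient 24b⁴ - 14b³ + 583b² - 1666b + 980.
Next, b = 7/4 is a root, giving the factor (4b - 7) and quotient 6b³ + 7b² + 158b - 140.
Continuing, b = 5/6 is a root, so (6b - 5) is a factor; dividing leaves b² + 2b + 28.
The quadratic b² + 2b + 28 has discriminant -108 < 0 and is irreducible over ℤ.

(4b - 7)(6b - 5)(b + 3)(b² + 2b + 28)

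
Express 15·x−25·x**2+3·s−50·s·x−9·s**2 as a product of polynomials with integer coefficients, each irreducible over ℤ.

−(9·s+5·x−3)·(s+5·x)

Group: −9·s·(s+5·x) + (−5·x+3)·(s+5·x); both groups contain (s+5·x).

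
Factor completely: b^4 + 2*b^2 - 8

Substitute u = b^2 to get a quadratic in u, then factor.
b^2 + 4 is irreducible over ℤ (sum of squares).
b^2 - 2 is irreducible over ℤ (2 is not a perfect square).

(b^2 + 4)*(b^2 - 2)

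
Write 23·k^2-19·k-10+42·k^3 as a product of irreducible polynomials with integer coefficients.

(2·k+1)·(3·k-2)·(7·k+5)

By the rational root theorem, k = -1/2 is a root, so (2·k+1) is a factor; dividing leaves 21·k^2+k-10.
The remaining quadratic factors as (7·k+5)(3·k-2).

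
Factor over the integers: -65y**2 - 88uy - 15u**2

-(15u + 13y)(u + 5y)

Group: -u(15u + 13y) - 5y(15u + 13y); both groups contain (15u + 13y).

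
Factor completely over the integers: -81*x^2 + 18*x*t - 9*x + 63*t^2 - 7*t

Group: -9*x*(9*x - 9*t + 1) - 7*t*(9*x - 9*t + 1); both groups contain (9*x - 9*t + 1).

-(9*x - 9*t + 1)*(9*x + 7*t)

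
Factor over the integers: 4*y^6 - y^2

y^2*(2*y^2 + 1)*(2*y^2 - 1)

Factor out y^2 first: what remains is 4*y^4 - 1.
Recognize a difference of squares with the parts 2*y^2 and 1.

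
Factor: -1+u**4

(u+1)·(u-1)·(u**2+1)

Difference of squares twice: with A = u and B = 1, A⁴ − B⁴ = (A² − B²)(A² + B²), and A² − B² factors again.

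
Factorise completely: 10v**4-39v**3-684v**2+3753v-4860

(2v-15)(5v-12)(v+9)(v-3)

By the rational root theorem, v = 3 is a root, so (v-3) divides it; the quotient is 10v**3-9v**2-711v+1620.
Then v = 12/5 is a root, giving the factor (5v-12) and quotient 2v**2+3v-135.
The remaining quadratic factors as (v+9)(2v-15).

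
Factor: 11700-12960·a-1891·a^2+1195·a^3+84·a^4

Testing divisors of the constant over divisors of the leading coefficient, a = 13/4 is a root, so (4·a-13) divides it; the quotient is 21·a^3+367·a^2+720·a-900.
Then a = -10/3 is a root, so (3·a+10) is a factor; dividing leaves 7·a^2+99·a-90.
The remaining quadratic factors as (7·a-6)(a+15).

(3·a+10)·(4·a-13)·(7·a-6)·(a+15)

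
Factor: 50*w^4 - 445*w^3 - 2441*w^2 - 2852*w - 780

Among the possible rational roots, w = -5/2 is a root, giving the factor (2*w + 5) and quotient 25*w^3 - 285*w^2 - 508*w - 156.
Continuing, w = -2/5 is a root, so (5*w + 2) divides it; the quotient is 5*w^2 - 59*w - 78.
The remaining quadratic factors as (w - 13)(5*w + 6).

(2*w + 5)*(5*w + 2)*(5*w + 6)*(w - 13)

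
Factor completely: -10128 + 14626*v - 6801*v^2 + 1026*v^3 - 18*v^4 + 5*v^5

Trying the rational-root candidates, v = 2 is a root, giving the factor (v - 2) and quotient 5*v^4 - 8*v^3 + 1010*v^2 - 4781*v + 5064.
Next, v = 8/5 is a root, giving the factor (5*v - 8) and quotient v^3 + 202*v - 633.
Continuing, v = 3 is a root, so (v - 3) divides it; the quotient is v^2 + 3*v + 211.
The quadratic v^2 + 3*v + 211 has discriminant -835 < 0 and is irreducible over ℤ.

(5*v - 8)*(v - 2)*(v - 3)*(v^2 + 3*v + 211)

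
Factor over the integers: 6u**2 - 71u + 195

Need a pair with product 6·195 = 1170 and sum -71: that's -26 and -45.
Split the middle term: 6u**2 - 26u - 45u + 195 = 2u(3u - 13) - 15(3u - 13).

(2u - 15)(3u - 13)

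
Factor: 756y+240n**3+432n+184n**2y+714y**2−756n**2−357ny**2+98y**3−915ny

Group: 5n(48n**2+56ny−36n−49y**2−63y) + (−2y−12)(48n**2+56ny−36n−49y**2−63y); both groups contain (48n**2+56ny−36n−49y**2−63y), so (5n−2y−12) is a factor with cofactor 48n**2+56ny−36n−49y**2−63y.
The cofactor groups again: 48n**2+56ny−36n−49y**2−63y = 12n(4n+7y) + (−7y−9)(4n+7y); both groups contain (4n+7y), giving (12n−7y−9)(4n+7y).

(12n−7y−9)(4n+7y)(5n−2y−12)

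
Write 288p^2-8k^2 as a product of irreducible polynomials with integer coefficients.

8(6p-k)(6p+k)

Every term has a factor of 8. Then 36p^2-k^2 = (6p)² − (k)².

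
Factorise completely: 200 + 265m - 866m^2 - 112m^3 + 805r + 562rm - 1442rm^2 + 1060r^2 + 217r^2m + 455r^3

Group: 7r(65r^2 - 99rm + 105r - 8m^2 - 59m + 40) + (14m + 5)(65r^2 - 99rm + 105r - 8m^2 - 59m + 40); both groups contain (65r^2 - 99rm + 105r - 8m^2 - 59m + 40), so (7r + 14m + 5) is a factor with cofactor 65r^2 - 99rm + 105r - 8m^2 - 59m + 40.
The cofactor groups again: 65r^2 - 99rm + 105r - 8m^2 - 59m + 40 = 5r(13r + m + 8) + (-8m + 5)(13r + m + 8); both groups contain (13r + m + 8), giving (5r - 8m + 5)(13r + m + 8).

(5r - 8m + 5)(7r + 14m + 5)(13r + m + 8)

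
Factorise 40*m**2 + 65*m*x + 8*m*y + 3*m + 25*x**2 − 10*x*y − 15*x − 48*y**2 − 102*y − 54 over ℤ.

Group: 5*m*(8*m + 5*x − 8*y − 9) + (5*x + 6*y + 6)*(8*m + 5*x − 8*y − 9); both groups contain (8*m + 5*x − 8*y − 9).

(5*m + 5*x + 6*y + 6)*(8*m + 5*x − 8*y − 9)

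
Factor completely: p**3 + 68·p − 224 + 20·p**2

By the rational root theorem, p = −8 is a root, so (p + 8) is a factor; dividing leaves p**2 + 12·p − 28.
The remaining quadratic factors as (p + 14)(p − 2).

(p + 14)·(p + 8)·(p − 2)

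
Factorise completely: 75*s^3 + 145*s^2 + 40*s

Pull out the common factor 5*s, then factor the remaining trinomial.

5*s*(3*s + 1)*(5*s + 8)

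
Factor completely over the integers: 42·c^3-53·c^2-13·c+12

(2·c+1)·(3·c-4)·(7·c-3)

By the rational root theorem, c = 3/7 is a root, so (7·c-3) divides it; the quotient is 6·c^2-5·c-4.
The remaining quadratic factors as (2·c+1)(3·c-4).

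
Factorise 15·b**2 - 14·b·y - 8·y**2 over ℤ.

(3·b - 4·y)·(5·b + 2·y)

Group: 5·b·(3·b - 4·y) + 2·y·(3·b - 4·y); both groups contain (3·b - 4·y).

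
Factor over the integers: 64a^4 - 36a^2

Every term has a factor of 4a^2. Then 16a^2 - 9 = (4a)² − (3)².

4a^2(4a + 3)(4a - 3)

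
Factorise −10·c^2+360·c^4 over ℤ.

Pull out the common factor 10·c^2; 36·c^2−1 is a difference of squares.

10·c^2·(6·c+1)·(6·c−1)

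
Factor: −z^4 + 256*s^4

Write as (16*s^2)² − (z^2)², then factor 16*s^2 − z^2 once more.

(4*s + z)*(4*s − z)*(16*s^2 + z^2)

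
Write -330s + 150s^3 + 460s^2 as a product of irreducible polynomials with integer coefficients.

10s(3s + 11)(5s - 3)

Pull out the common factor 10s, then factor the remaining trinomial.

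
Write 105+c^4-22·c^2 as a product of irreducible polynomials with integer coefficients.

(c^2-15)·(c^2-7)

Substitute u = c^2 to get a quadratic in u, then factor.
c^2-15 is irreducible over ℤ (15 is not a perfect square).
c^2-7 is irreducible over ℤ (7 is not a perfect square).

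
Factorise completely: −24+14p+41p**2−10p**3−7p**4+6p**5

(2p+3)(3p−2)(p+1)(p**2−3p+4)

By the rational root theorem, p = 2/3 is a root, so (3p−2) is a factor; dividing leaves 2p**4−p**3−4p**2+11p+12.
Continuing, p = −1 is a root, giving the factor (p+1) and quotient 2p**3−3p**2−p+12.
Then p = −3/2 is a root, so (2p+3) is a factor; dividing leaves p**2−3p+4.
The quadratic p**2−3p+4 has discriminant −7 < 0 and is irreducible over ℤ.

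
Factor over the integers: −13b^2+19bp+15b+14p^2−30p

−(13b+7p−15)(b−2p)

Group: −b(13b+7p−15) + 2p(13b+7p−15); both groups contain (13b+7p−15).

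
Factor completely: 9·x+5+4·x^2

Need a pair with product 4·5 = 20 and sum 9: that's 4 and 5.
Split the middle term: 4·x^2+4·x + 5·x+5 = 4·x·(x+1) + 5·(x+1).

(4·x+5)·(x+1)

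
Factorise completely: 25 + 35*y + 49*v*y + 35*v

(7*v + 5)*(7*y + 5)

Group as (49*v*y + 35*v) + (35*y + 25) = 7*v*(7*y + 5) + 5*(7*y + 5).
Both groups share the factor (7*y + 5).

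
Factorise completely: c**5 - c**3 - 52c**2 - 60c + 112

By the rational root theorem, c = 1 is a root, giving the factor (c - 1) and quotient c**4 + c**3 - 52c - 112.
Continuing, c = -2 is a root, so (c + 2) is a factor; dividing leaves c**3 - c**2 + 2c - 56.
Continuing, c = 4 is a root, giving the factor (c - 4) and quotient c**2 + 3c + 14.
The quadratic c**2 + 3c + 14 has discriminant -47 < 0 and is irreducible over ℤ.

(c + 2)(c - 1)(c - 4)(c**2 + 3c + 14)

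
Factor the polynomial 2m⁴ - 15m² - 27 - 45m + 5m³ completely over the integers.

By the rational root theorem, m = -3 is a root, so (m + 3) divides it; the quotient is 2m³ - m² - 12m - 9.
Then m = -3/2 is a root, so (2m + 3) divides it; the quotient is m² - 2m - 3.
The remaining quadratic factors as (m + 1)(m - 3).

(2m + 3)(m + 1)(m + 3)(m - 3)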